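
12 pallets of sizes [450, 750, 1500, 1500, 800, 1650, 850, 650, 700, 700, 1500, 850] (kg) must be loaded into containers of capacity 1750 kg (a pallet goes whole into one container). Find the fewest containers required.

Total = 1650 + 1500 + 1500 + 1500 + 850 + 850 + 800 + 750 + 700 + 700 + 650 + 450 = 11900 kg.
Lower bound: ⌈11900/1750⌉ = 7 containers.
A packing using 8 containers:
  container 1: 1650 = 1650
  container 2: 1500 = 1500
  container 3: 1500 = 1500
  container 4: 1500 = 1500
  container 5: 850 + 850 = 1700
  container 6: 800 + 750 = 1550
  container 7: 700 + 700 = 1400
  container 8: 650 + 450 = 1100
No arrangement into 7 containers stays within capacity, so 8 is optimal.

8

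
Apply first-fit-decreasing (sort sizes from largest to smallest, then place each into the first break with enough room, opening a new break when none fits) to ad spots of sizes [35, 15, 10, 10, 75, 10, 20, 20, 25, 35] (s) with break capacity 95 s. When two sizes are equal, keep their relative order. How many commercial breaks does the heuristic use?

Sorted descending: 75, 35, 35, 25, 20, 20, 15, 10, 10, 10.
  75 → break 1 (new)  [load 75/95]
  35 → break 2 (new)  [load 35/95]
  35 → break 2  [load 70/95]
  25 → break 2  [load 95/95]
  20 → break 1  [load 95/95]
  20 → break 3 (new)  [load 20/95]
  15 → break 3  [load 35/95]
  10 → break 3  [load 45/95]
  10 → break 3  [load 55/95]
  10 → break 3  [load 65/95]
3 commercial breaks opened.

3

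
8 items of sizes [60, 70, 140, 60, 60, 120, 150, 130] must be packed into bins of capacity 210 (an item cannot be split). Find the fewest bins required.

4

Total = 150 + 140 + 130 + 120 + 70 + 60 + 60 + 60 = 790.
Lower bound: ⌈790/210⌉ = 4 bins.
A packing using 4 bins:
  bin 1: 150 + 60 = 210
  bin 2: 140 + 70 = 210
  bin 3: 130 + 60 = 190
  bin 4: 120 + 60 = 180
This matches the lower bound, so 4 is optimal.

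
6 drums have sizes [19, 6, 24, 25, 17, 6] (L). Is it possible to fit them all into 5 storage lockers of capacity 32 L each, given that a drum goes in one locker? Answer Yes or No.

A valid assignment using 4 storage lockers:
  locker 1: 25 + 6 = 31
  locker 2: 24 + 6 = 30
  locker 3: 19 = 19
  locker 4: 17 = 17
That uses only 4 ≤ 5, so 5 storage lockers are enough.

Yes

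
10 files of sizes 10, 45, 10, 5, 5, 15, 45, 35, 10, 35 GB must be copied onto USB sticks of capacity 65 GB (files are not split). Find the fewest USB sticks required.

Total = 45 + 45 + 35 + 35 + 15 + 10 + 10 + 10 + 5 + 5 = 215 GB.
Lower bound: ⌈215/65⌉ = 4 USB sticks.
A packing using 4 USB sticks:
  USB stick 1: 45 + 15 + 5 = 65
  USB stick 2: 45 + 10 + 10 = 65
  USB stick 3: 35 + 10 + 5 = 50
  USB stick 4: 35 = 35
This matches the lower bound, so 4 is optimal.

4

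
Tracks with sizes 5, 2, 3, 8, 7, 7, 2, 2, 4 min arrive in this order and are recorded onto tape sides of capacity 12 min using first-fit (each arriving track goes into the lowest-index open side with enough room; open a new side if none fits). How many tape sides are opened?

  5 → side 1 (new)  [load 5/12]
  2 → side 1  [load 7/12]
  3 → side 1  [load 10/12]
  8 → side 2 (new)  [load 8/12]
  7 → side 3 (new)  [load 7/12]
  7 → side 4 (new)  [load 7/12]
  2 → side 1  [load 12/12]
  2 → side 2  [load 10/12]
  4 → side 3  [load 11/12]
4 tape sides opened.

4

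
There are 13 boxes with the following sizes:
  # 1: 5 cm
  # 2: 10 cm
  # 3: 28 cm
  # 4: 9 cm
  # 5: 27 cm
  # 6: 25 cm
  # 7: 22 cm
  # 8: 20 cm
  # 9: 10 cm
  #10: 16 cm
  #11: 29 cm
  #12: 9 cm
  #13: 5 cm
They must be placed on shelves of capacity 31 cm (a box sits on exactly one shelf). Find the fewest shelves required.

8

Total = 29 + 28 + 27 + 25 + 22 + 20 + 16 + 10 + 10 + 9 + 9 + 5 + 5 = 215 cm.
Lower bound: ⌈215/31⌉ = 7 shelves.
A packing using 8 shelves:
  shelf 1: 29 = 29
  shelf 2: 28 = 28
  shelf 3: 27 = 27
  shelf 4: 25 + 5 = 30
  shelf 5: 22 + 9 = 31
  shelf 6: 20 + 10 = 30
  shelf 7: 16 + 10 + 5 = 31
  shelf 8: 9 = 9
No arrangement into 7 shelves stays within capacity, so 8 is optimal.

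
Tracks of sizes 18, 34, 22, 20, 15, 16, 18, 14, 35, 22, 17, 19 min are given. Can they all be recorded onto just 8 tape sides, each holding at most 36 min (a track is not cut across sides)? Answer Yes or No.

Yes

A valid assignment using 8 tape sides:
  side 1: 35 = 35
  side 2: 34 = 34
  side 3: 22 + 14 = 36
  side 4: 22 = 22
  side 5: 20 + 16 = 36
  side 6: 19 + 17 = 36
  side 7: 18 + 18 = 36
  side 8: 15 = 15
Every load is within 36 min, so 8 tape sides suffice.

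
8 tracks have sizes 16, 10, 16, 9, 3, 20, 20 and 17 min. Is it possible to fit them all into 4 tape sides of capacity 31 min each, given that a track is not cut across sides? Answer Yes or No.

No

Total = 111 min; ⌈111/31⌉ = 4.
5 tracks each exceed half the capacity and cannot share a side, forcing at least 5 tape sides.
At least 5 tape sides are required, but only 4 are allowed.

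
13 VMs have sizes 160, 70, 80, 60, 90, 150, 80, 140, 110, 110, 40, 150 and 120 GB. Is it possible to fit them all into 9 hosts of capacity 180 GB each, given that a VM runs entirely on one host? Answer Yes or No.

A valid assignment using 9 hosts:
  host 1: 160 = 160
  host 2: 150 = 150
  host 3: 150 = 150
  host 4: 140 + 40 = 180
  host 5: 120 + 60 = 180
  host 6: 110 + 70 = 180
  host 7: 110 = 110
  host 8: 90 + 80 = 170
  host 9: 80 = 80
Every load is within 180 GB, so 9 hosts suffice.

Yes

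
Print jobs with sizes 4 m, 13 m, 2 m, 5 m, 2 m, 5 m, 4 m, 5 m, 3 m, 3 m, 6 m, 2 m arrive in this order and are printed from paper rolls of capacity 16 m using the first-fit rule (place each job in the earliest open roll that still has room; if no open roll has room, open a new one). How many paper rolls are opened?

  4 → roll 1 (new)  [load 4/16]
  13 → roll 2 (new)  [load 13/16]
  2 → roll 1  [load 6/16]
  5 → roll 1  [load 11/16]
  2 → roll 1  [load 13/16]
  5 → roll 3 (new)  [load 5/16]
  4 → roll 3  [load 9/16]
  5 → roll 3  [load 14/16]
  3 → roll 1  [load 16/16]
  3 → roll 2  [load 16/16]
  6 → roll 4 (new)  [load 6/16]
  2 → roll 3  [load 16/16]
4 paper rolls opened.

4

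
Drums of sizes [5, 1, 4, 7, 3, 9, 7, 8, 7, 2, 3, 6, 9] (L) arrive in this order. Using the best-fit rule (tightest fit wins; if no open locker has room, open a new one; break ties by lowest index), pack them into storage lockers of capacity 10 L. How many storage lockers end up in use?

8

  5 → locker 1 (new)  [load 5/10]
  1 → locker 1  [load 6/10]
  4 → locker 1  [load 10/10]
  7 → locker 2 (new)  [load 7/10]
  3 → locker 2  [load 10/10]
  9 → locker 3 (new)  [load 9/10]
  7 → locker 4 (new)  [load 7/10]
  8 → locker 5 (new)  [load 8/10]
  7 → locker 6 (new)  [load 7/10]
  2 → locker 5  [load 10/10]
  3 → locker 4  [load 10/10]
  6 → locker 7 (new)  [load 6/10]
  9 → locker 8 (new)  [load 9/10]
8 storage lockers opened.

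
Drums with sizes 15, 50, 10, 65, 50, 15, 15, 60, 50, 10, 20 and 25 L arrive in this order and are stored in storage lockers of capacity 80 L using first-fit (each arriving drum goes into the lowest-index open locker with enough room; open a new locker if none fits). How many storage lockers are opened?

  15 → locker 1 (new)  [load 15/80]
  50 → locker 1  [load 65/80]
  10 → locker 1  [load 75/80]
  65 → locker 2 (new)  [load 65/80]
  50 → locker 3 (new)  [load 50/80]
  15 → locker 2  [load 80/80]
  15 → locker 3  [load 65/80]
  60 → locker 4 (new)  [load 60/80]
  50 → locker 5 (new)  [load 50/80]
  10 → locker 3  [load 75/80]
  20 → locker 4  [load 80/80]
  25 → locker 5  [load 75/80]
5 storage lockers opened.

5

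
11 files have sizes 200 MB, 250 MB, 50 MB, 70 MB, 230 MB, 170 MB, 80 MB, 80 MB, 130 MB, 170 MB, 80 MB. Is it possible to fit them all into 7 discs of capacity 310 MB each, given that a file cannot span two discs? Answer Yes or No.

A valid assignment using 6 discs:
  disc 1: 250 + 50 = 300
  disc 2: 230 + 80 = 310
  disc 3: 200 + 80 = 280
  disc 4: 170 + 130 = 300
  disc 5: 170 + 80 = 250
  disc 6: 70 = 70
That uses only 6 ≤ 7, so 7 discs are enough.

Yes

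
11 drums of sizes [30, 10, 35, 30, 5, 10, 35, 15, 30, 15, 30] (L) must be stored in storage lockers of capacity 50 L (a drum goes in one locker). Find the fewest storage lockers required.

Total = 35 + 35 + 30 + 30 + 30 + 30 + 15 + 15 + 10 + 10 + 5 = 245 L.
Lower bound: ⌈245/50⌉ = 5 storage lockers.
Also, 6 drums each exceed 25 L, and no two of those can share a locker, so at least 6 storage lockers are needed.
A packing using 6 storage lockers:
  locker 1: 35 + 15 = 50
  locker 2: 35 + 15 = 50
  locker 3: 30 + 10 + 10 = 50
  locker 4: 30 + 5 = 35
  locker 5: 30 = 30
  locker 6: 30 = 30
This matches the lower bound, so 6 is optimal.

6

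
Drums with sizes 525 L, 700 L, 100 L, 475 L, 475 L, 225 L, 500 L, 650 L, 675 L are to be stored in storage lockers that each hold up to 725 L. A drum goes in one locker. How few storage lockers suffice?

7

Total = 700 + 675 + 650 + 525 + 500 + 475 + 475 + 225 + 100 = 4325 L.
Lower bound: ⌈4325/725⌉ = 6 storage lockers.
Also, 7 drums each exceed 725/2 L, and no two of those can share a locker, so at least 7 storage lockers are needed.
A packing using 7 storage lockers:
  locker 1: 700 = 700
  locker 2: 675 = 675
  locker 3: 650 = 650
  locker 4: 525 + 100 = 625
  locker 5: 500 + 225 = 725
  locker 6: 475 = 475
  locker 7: 475 = 475
This matches the lower bound, so 7 is optimal.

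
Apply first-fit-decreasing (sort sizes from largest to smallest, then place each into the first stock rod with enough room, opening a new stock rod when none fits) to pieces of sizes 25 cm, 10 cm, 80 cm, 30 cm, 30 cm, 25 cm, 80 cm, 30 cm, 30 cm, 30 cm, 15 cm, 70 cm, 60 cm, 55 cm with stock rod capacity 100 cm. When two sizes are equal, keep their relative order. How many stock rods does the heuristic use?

7

Sorted descending: 80, 80, 70, 60, 55, 30, 30, 30, 30, 30, 25, 25, 15, 10.
  80 → stock rod 1 (new)  [load 80/100]
  80 → stock rod 2 (new)  [load 80/100]
  70 → stock rod 3 (new)  [load 70/100]
  60 → stock rod 4 (new)  [load 60/100]
  55 → stock rod 5 (new)  [load 55/100]
  30 → stock rod 3  [load 100/100]
  30 → stock rod 4  [load 90/100]
  30 → stock rod 5  [load 85/100]
  30 → stock rod 6 (new)  [load 30/100]
  30 → stock rod 6  [load 60/100]
  25 → stock rod 6  [load 85/100]
  25 → stock rod 7 (new)  [load 25/100]
  15 → stock rod 1  [load 95/100]
  10 → stock rod 2  [load 90/100]
7 stock rods opened.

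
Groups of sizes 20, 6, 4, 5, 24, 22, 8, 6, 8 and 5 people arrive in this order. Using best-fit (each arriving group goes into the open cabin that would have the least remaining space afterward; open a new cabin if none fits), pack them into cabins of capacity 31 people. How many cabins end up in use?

  20 → cabin 1 (new)  [load 20/31]
  6 → cabin 1  [load 26/31]
  4 → cabin 1  [load 30/31]
  5 → cabin 2 (new)  [load 5/31]
  24 → cabin 2  [load 29/31]
  22 → cabin 3 (new)  [load 22/31]
  8 → cabin 3  [load 30/31]
  6 → cabin 4 (new)  [load 6/31]
  8 → cabin 4  [load 14/31]
  5 → cabin 4  [load 19/31]
4 cabins opened.

4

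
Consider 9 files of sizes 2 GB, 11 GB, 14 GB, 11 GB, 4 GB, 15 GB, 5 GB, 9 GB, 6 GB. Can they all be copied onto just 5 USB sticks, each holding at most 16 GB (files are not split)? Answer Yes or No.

A valid assignment using 5 USB sticks:
  USB stick 1: 15 = 15
  USB stick 2: 14 + 2 = 16
  USB stick 3: 11 + 5 = 16
  USB stick 4: 11 + 4 = 15
  USB stick 5: 9 + 6 = 15
Every load is within 16 GB, so 5 USB sticks suffice.

Yes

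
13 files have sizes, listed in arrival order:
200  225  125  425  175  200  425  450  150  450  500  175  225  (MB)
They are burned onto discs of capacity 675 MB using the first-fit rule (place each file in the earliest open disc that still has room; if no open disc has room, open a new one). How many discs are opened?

  200 → disc 1 (new)  [load 200/675]
  225 → disc 1  [load 425/675]
  125 → disc 1  [load 550/675]
  425 → disc 2 (new)  [load 425/675]
  175 → disc 2  [load 600/675]
  200 → disc 3 (new)  [load 200/675]
  425 → disc 3  [load 625/675]
  450 → disc 4 (new)  [load 450/675]
  150 → disc 4  [load 600/675]
  450 → disc 5 (new)  [load 450/675]
  500 → disc 6 (new)  [load 500/675]
  175 → disc 5  [load 625/675]
  225 → disc 7 (new)  [load 225/675]
7 discs opened.

7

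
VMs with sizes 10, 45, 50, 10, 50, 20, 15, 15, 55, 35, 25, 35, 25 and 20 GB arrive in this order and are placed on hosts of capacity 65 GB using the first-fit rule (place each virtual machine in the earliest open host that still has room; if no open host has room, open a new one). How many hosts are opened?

7

  10 → host 1 (new)  [load 10/65]
  45 → host 1  [load 55/65]
  50 → host 2 (new)  [load 50/65]
  10 → host 1  [load 65/65]
  50 → host 3 (new)  [load 50/65]
  20 → host 4 (new)  [load 20/65]
  15 → host 2  [load 65/65]
  15 → host 3  [load 65/65]
  55 → host 5 (new)  [load 55/65]
  35 → host 4  [load 55/65]
  25 → host 6 (new)  [load 25/65]
  35 → host 6  [load 60/65]
  25 → host 7 (new)  [load 25/65]
  20 → host 7  [load 45/65]
7 hosts opened.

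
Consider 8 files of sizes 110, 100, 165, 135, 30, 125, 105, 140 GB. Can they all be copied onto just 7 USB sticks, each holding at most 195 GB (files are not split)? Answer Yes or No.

Yes

A valid assignment using 7 USB sticks:
  USB stick 1: 165 + 30 = 195
  USB stick 2: 140 = 140
  USB stick 3: 135 = 135
  USB stick 4: 125 = 125
  USB stick 5: 110 = 110
  USB stick 6: 105 = 105
  USB stick 7: 100 = 100
Every load is within 195 GB, so 7 USB sticks suffice.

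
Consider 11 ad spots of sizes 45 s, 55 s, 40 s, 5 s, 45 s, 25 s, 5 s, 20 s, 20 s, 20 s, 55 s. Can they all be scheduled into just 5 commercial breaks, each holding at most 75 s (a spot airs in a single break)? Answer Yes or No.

Yes

A valid assignment using 5 commercial breaks:
  break 1: 55 + 20 = 75
  break 2: 55 + 20 = 75
  break 3: 45 + 25 + 5 = 75
  break 4: 45 + 20 + 5 = 70
  break 5: 40 = 40
Every load is within 75 s, so 5 commercial breaks suffice.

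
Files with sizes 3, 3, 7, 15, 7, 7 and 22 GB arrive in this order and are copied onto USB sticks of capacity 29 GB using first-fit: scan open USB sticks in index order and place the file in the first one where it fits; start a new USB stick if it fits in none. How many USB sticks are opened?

3

  3 → USB stick 1 (new)  [load 3/29]
  3 → USB stick 1  [load 6/29]
  7 → USB stick 1  [load 13/29]
  15 → USB stick 1  [load 28/29]
  7 → USB stick 2 (new)  [load 7/29]
  7 → USB stick 2  [load 14/29]
  22 → USB stick 3 (new)  [load 22/29]
3 USB sticks opened.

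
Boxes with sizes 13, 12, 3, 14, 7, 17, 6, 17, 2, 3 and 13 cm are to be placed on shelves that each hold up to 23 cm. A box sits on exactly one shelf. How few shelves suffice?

Total = 17 + 17 + 14 + 13 + 13 + 12 + 7 + 6 + 3 + 3 + 2 = 107 cm.
Lower bound: ⌈107/23⌉ = 5 shelves.
Also, 6 boxes each exceed 23/2 cm, and no two of those can share a shelf, so at least 6 shelves are needed.
A packing using 6 shelves:
  shelf 1: 17 + 6 = 23
  shelf 2: 17 + 3 + 3 = 23
  shelf 3: 14 + 7 + 2 = 23
  shelf 4: 13 = 13
  shelf 5: 13 = 13
  shelf 6: 12 = 12
This matches the lower bound, so 6 is optimal.

6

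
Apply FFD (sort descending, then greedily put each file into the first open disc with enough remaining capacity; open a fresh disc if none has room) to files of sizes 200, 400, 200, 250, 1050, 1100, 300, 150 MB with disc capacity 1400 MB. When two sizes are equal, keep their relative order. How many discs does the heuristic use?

Sorted descending: 1100, 1050, 400, 300, 250, 200, 200, 150.
  1100 → disc 1 (new)  [load 1100/1400]
  1050 → disc 2 (new)  [load 1050/1400]
  400 → disc 3 (new)  [load 400/1400]
  300 → disc 1  [load 1400/1400]
  250 → disc 2  [load 1300/1400]
  200 → disc 3  [load 600/1400]
  200 → disc 3  [load 800/1400]
  150 → disc 3  [load 950/1400]
3 discs opened.

3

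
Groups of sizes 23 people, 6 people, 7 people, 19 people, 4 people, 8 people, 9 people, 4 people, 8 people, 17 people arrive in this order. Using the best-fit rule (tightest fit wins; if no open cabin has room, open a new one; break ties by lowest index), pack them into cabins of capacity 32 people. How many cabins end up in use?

4

  23 → cabin 1 (new)  [load 23/32]
  6 → cabin 1  [load 29/32]
  7 → cabin 2 (new)  [load 7/32]
  19 → cabin 2  [load 26/32]
  4 → cabin 2  [load 30/32]
  8 → cabin 3 (new)  [load 8/32]
  9 → cabin 3  [load 17/32]
  4 → cabin 3  [load 21/32]
  8 → cabin 3  [load 29/32]
  17 → cabin 4 (new)  [load 17/32]
4 cabins opened.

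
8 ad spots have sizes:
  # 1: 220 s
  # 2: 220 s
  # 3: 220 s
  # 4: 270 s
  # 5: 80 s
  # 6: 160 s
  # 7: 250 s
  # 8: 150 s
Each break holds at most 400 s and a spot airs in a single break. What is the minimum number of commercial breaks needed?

5

Total = 270 + 250 + 220 + 220 + 220 + 160 + 150 + 80 = 1570 s.
Lower bound: ⌈1570/400⌉ = 4 commercial breaks.
Also, 5 ad spots each exceed 200 s, and no two of those can share a break, so at least 5 commercial breaks are needed.
A packing using 5 commercial breaks:
  break 1: 270 + 80 = 350
  break 2: 250 + 150 = 400
  break 3: 220 + 160 = 380
  break 4: 220 = 220
  break 5: 220 = 220
This matches the lower bound, so 5 is optimal.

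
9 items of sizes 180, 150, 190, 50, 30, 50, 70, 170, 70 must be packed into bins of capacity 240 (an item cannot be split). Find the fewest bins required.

5

Total = 190 + 180 + 170 + 150 + 70 + 70 + 50 + 50 + 30 = 960.
Lower bound: ⌈960/240⌉ = 4 bins.
A packing using 5 bins:
  bin 1: 190 + 50 = 240
  bin 2: 180 + 50 = 230
  bin 3: 170 + 70 = 240
  bin 4: 150 + 70 = 220
  bin 5: 30 = 30
No arrangement into 4 bins stays within capacity, so 5 is optimal.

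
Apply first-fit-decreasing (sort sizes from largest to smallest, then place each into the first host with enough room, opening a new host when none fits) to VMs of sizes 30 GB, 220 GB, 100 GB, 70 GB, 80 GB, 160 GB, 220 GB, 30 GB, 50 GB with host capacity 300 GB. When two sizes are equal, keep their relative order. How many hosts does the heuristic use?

Sorted descending: 220, 220, 160, 100, 80, 70, 50, 30, 30.
  220 → host 1 (new)  [load 220/300]
  220 → host 2 (new)  [load 220/300]
  160 → host 3 (new)  [load 160/300]
  100 → host 3  [load 260/300]
  80 → host 1  [load 300/300]
  70 → host 2  [load 290/300]
  50 → host 4 (new)  [load 50/300]
  30 → host 3  [load 290/300]
  30 → host 4  [load 80/300]
4 hosts opened.

4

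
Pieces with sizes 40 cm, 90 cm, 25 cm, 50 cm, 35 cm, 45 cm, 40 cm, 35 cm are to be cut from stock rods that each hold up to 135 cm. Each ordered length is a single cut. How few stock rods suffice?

3

Total = 90 + 50 + 45 + 40 + 40 + 35 + 35 + 25 = 360 cm.
Lower bound: ⌈360/135⌉ = 3 stock rods.
A packing using 3 stock rods:
  stock rod 1: 90 + 45 = 135
  stock rod 2: 50 + 40 + 40 = 130
  stock rod 3: 35 + 35 + 25 = 95
This matches the lower bound, so 3 is optimal.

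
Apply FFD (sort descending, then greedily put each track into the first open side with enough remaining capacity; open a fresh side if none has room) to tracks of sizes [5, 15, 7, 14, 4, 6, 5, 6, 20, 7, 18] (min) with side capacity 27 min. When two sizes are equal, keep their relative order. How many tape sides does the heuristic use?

5

Sorted descending: 20, 18, 15, 14, 7, 7, 6, 6, 5, 5, 4.
  20 → side 1 (new)  [load 20/27]
  18 → side 2 (new)  [load 18/27]
  15 → side 3 (new)  [load 15/27]
  14 → side 4 (new)  [load 14/27]
  7 → side 1  [load 27/27]
  7 → side 2  [load 25/27]
  6 → side 3  [load 21/27]
  6 → side 3  [load 27/27]
  5 → side 4  [load 19/27]
  5 → side 4  [load 24/27]
  4 → side 5 (new)  [load 4/27]
5 tape sides opened.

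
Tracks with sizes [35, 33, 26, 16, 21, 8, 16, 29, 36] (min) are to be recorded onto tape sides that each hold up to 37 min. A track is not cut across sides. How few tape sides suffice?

Total = 36 + 35 + 33 + 29 + 26 + 21 + 16 + 16 + 8 = 220 min.
Lower bound: ⌈220/37⌉ = 6 tape sides.
A packing using 7 tape sides:
  side 1: 36 = 36
  side 2: 35 = 35
  side 3: 33 = 33
  side 4: 29 + 8 = 37
  side 5: 26 = 26
  side 6: 21 + 16 = 37
  side 7: 16 = 16
No arrangement into 6 tape sides stays within capacity, so 7 is optimal.

7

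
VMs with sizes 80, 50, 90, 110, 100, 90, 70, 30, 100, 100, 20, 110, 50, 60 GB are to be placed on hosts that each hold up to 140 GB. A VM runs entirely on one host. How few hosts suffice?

Total = 110 + 110 + 100 + 100 + 100 + 90 + 90 + 80 + 70 + 60 + 50 + 50 + 30 + 20 = 1060 GB.
Lower bound: ⌈1060/140⌉ = 8 hosts.
A packing using 9 hosts:
  host 1: 110 + 30 = 140
  host 2: 110 + 20 = 130
  host 3: 100 = 100
  host 4: 100 = 100
  host 5: 100 = 100
  host 6: 90 + 50 = 140
  host 7: 90 + 50 = 140
  host 8: 80 + 60 = 140
  host 9: 70 = 70
No arrangement into 8 hosts stays within capacity, so 9 is optimal.

9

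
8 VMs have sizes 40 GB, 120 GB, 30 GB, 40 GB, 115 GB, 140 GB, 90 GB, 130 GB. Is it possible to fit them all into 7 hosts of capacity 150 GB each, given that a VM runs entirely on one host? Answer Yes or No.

A valid assignment using 6 hosts:
  host 1: 140 = 140
  host 2: 130 = 130
  host 3: 120 + 30 = 150
  host 4: 115 = 115
  host 5: 90 + 40 = 130
  host 6: 40 = 40
That uses only 6 ≤ 7, so 7 hosts are enough.

Yes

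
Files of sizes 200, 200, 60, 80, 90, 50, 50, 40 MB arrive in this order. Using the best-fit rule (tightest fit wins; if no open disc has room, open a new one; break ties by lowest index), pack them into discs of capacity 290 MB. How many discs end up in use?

3

  200 → disc 1 (new)  [load 200/290]
  200 → disc 2 (new)  [load 200/290]
  60 → disc 1  [load 260/290]
  80 → disc 2  [load 280/290]
  90 → disc 3 (new)  [load 90/290]
  50 → disc 3  [load 140/290]
  50 → disc 3  [load 190/290]
  40 → disc 3  [load 230/290]
3 discs opened.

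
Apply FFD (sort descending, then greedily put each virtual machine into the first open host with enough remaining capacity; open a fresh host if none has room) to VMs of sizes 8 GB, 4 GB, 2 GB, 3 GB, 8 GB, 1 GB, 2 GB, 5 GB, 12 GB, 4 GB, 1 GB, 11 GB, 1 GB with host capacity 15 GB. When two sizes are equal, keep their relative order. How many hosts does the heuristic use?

Sorted descending: 12, 11, 8, 8, 5, 4, 4, 3, 2, 2, 1, 1, 1.
  12 → host 1 (new)  [load 12/15]
  11 → host 2 (new)  [load 11/15]
  8 → host 3 (new)  [load 8/15]
  8 → host 4 (new)  [load 8/15]
  5 → host 3  [load 13/15]
  4 → host 2  [load 15/15]
  4 → host 4  [load 12/15]
  3 → host 1  [load 15/15]
  2 → host 3  [load 15/15]
  2 → host 4  [load 14/15]
  1 → host 4  [load 15/15]
  1 → host 5 (new)  [load 1/15]
  1 → host 5  [load 2/15]
5 hosts opened.

5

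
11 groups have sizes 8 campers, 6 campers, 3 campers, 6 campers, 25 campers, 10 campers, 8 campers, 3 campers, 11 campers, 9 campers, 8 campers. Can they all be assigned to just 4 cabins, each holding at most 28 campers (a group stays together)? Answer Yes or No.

A valid assignment using 4 cabins:
  cabin 1: 25 + 3 = 28
  cabin 2: 11 + 10 + 6 = 27
  cabin 3: 9 + 8 + 8 + 3 = 28
  cabin 4: 8 + 6 = 14
Every load is within 28 campers, so 4 cabins suffice.

Yes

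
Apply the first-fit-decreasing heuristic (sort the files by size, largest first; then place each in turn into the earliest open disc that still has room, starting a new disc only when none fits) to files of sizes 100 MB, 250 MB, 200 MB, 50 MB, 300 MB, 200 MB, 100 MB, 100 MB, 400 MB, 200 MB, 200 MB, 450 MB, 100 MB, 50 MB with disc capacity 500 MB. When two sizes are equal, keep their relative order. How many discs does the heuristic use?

Sorted descending: 450, 400, 300, 250, 200, 200, 200, 200, 100, 100, 100, 100, 50, 50.
  450 → disc 1 (new)  [load 450/500]
  400 → disc 2 (new)  [load 400/500]
  300 → disc 3 (new)  [load 300/500]
  250 → disc 4 (new)  [load 250/500]
  200 → disc 3  [load 500/500]
  200 → disc 4  [load 450/500]
  200 → disc 5 (new)  [load 200/500]
  200 → disc 5  [load 400/500]
  100 → disc 2  [load 500/500]
  100 → disc 5  [load 500/500]
  100 → disc 6 (new)  [load 100/500]
  100 → disc 6  [load 200/500]
  50 → disc 1  [load 500/500]
  50 → disc 4  [load 500/500]
6 discs opened.

6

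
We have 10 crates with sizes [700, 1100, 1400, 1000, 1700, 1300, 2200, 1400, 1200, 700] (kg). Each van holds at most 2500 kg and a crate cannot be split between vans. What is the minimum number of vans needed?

6

Total = 2200 + 1700 + 1400 + 1400 + 1300 + 1200 + 1100 + 1000 + 700 + 700 = 12700 kg.
Lower bound: ⌈12700/2500⌉ = 6 vans.
A packing using 6 vans:
  van 1: 2200 = 2200
  van 2: 1700 + 700 = 2400
  van 3: 1400 + 1100 = 2500
  van 4: 1400 + 1000 = 2400
  van 5: 1300 + 1200 = 2500
  van 6: 700 = 700
This matches the lower bound, so 6 is optimal.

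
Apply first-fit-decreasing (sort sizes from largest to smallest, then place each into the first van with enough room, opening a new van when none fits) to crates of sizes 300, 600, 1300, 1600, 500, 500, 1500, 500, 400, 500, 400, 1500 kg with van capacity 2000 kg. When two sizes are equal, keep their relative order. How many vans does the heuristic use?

5

Sorted descending: 1600, 1500, 1500, 1300, 600, 500, 500, 500, 500, 400, 400, 300.
  1600 → van 1 (new)  [load 1600/2000]
  1500 → van 2 (new)  [load 1500/2000]
  1500 → van 3 (new)  [load 1500/2000]
  1300 → van 4 (new)  [load 1300/2000]
  600 → van 4  [load 1900/2000]
  500 → van 2  [load 2000/2000]
  500 → van 3  [load 2000/2000]
  500 → van 5 (new)  [load 500/2000]
  500 → van 5  [load 1000/2000]
  400 → van 1  [load 2000/2000]
  400 → van 5  [load 1400/2000]
  300 → van 5  [load 1700/2000]
5 vans opened.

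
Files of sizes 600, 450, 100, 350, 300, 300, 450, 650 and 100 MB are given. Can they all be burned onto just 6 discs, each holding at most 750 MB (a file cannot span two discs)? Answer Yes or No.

Yes

A valid assignment using 5 discs:
  disc 1: 650 + 100 = 750
  disc 2: 600 + 100 = 700
  disc 3: 450 + 300 = 750
  disc 4: 450 + 300 = 750
  disc 5: 350 = 350
That uses only 5 ≤ 6, so 6 discs are enough.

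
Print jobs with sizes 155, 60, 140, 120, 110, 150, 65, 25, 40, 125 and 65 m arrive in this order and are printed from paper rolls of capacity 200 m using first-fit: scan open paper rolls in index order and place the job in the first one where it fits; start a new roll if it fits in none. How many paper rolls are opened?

  155 → roll 1 (new)  [load 155/200]
  60 → roll 2 (new)  [load 60/200]
  140 → roll 2  [load 200/200]
  120 → roll 3 (new)  [load 120/200]
  110 → roll 4 (new)  [load 110/200]
  150 → roll 5 (new)  [load 150/200]
  65 → roll 3  [load 185/200]
  25 → roll 1  [load 180/200]
  40 → roll 4  [load 150/200]
  125 → roll 6 (new)  [load 125/200]
  65 → roll 6  [load 190/200]
6 paper rolls opened.

6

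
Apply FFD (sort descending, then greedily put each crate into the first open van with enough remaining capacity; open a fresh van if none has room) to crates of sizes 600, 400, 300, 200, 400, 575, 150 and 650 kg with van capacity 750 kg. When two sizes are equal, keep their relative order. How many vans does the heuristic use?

5

Sorted descending: 650, 600, 575, 400, 400, 300, 200, 150.
  650 → van 1 (new)  [load 650/750]
  600 → van 2 (new)  [load 600/750]
  575 → van 3 (new)  [load 575/750]
  400 → van 4 (new)  [load 400/750]
  400 → van 5 (new)  [load 400/750]
  300 → van 4  [load 700/750]
  200 → van 5  [load 600/750]
  150 → van 2  [load 750/750]
5 vans opened.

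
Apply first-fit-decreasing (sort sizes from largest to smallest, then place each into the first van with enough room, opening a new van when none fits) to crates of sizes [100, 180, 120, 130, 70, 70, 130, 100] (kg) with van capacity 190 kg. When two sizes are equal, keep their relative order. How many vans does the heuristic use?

6

Sorted descending: 180, 130, 130, 120, 100, 100, 70, 70.
  180 → van 1 (new)  [load 180/190]
  130 → van 2 (new)  [load 130/190]
  130 → van 3 (new)  [load 130/190]
  120 → van 4 (new)  [load 120/190]
  100 → van 5 (new)  [load 100/190]
  100 → van 6 (new)  [load 100/190]
  70 → van 4  [load 190/190]
  70 → van 5  [load 170/190]
6 vans opened.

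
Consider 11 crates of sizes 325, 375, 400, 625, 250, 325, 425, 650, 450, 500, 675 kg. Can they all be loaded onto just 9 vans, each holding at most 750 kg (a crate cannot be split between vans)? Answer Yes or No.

A valid assignment using 8 vans:
  van 1: 675 = 675
  van 2: 650 = 650
  van 3: 625 = 625
  van 4: 500 + 250 = 750
  van 5: 450 = 450
  van 6: 425 + 325 = 750
  van 7: 400 + 325 = 725
  van 8: 375 = 375
That uses only 8 ≤ 9, so 9 vans are enough.

Yes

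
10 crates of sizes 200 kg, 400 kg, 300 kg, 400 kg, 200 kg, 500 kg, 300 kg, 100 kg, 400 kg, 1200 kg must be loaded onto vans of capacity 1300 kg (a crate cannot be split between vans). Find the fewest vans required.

Total = 1200 + 500 + 400 + 400 + 400 + 300 + 300 + 200 + 200 + 100 = 4000 kg.
Lower bound: ⌈4000/1300⌉ = 4 vans.
A packing using 4 vans:
  van 1: 1200 + 100 = 1300
  van 2: 500 + 400 + 400 = 1300
  van 3: 400 + 300 + 300 + 200 = 1200
  van 4: 200 = 200
This matches the lower bound, so 4 is optimal.

4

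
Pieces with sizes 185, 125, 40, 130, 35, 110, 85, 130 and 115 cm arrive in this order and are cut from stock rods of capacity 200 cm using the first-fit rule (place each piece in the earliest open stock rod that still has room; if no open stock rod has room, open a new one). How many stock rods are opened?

6

  185 → stock rod 1 (new)  [load 185/200]
  125 → stock rod 2 (new)  [load 125/200]
  40 → stock rod 2  [load 165/200]
  130 → stock rod 3 (new)  [load 130/200]
  35 → stock rod 2  [load 200/200]
  110 → stock rod 4 (new)  [load 110/200]
  85 → stock rod 4  [load 195/200]
  130 → stock rod 5 (new)  [load 130/200]
  115 → stock rod 6 (new)  [load 115/200]
6 stock rods opened.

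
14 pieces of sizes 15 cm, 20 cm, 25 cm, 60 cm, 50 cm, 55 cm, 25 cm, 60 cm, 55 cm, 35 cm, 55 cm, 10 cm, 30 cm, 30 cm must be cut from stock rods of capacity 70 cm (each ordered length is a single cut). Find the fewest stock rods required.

9

Total = 60 + 60 + 55 + 55 + 55 + 50 + 35 + 30 + 30 + 25 + 25 + 20 + 15 + 10 = 525 cm.
Lower bound: ⌈525/70⌉ = 8 stock rods.
A packing using 9 stock rods:
  stock rod 1: 60 + 10 = 70
  stock rod 2: 60 = 60
  stock rod 3: 55 + 15 = 70
  stock rod 4: 55 = 55
  stock rod 5: 55 = 55
  stock rod 6: 50 + 20 = 70
  stock rod 7: 35 + 30 = 65
  stock rod 8: 30 + 25 = 55
  stock rod 9: 25 = 25
No arrangement into 8 stock rods stays within capacity, so 9 is optimal.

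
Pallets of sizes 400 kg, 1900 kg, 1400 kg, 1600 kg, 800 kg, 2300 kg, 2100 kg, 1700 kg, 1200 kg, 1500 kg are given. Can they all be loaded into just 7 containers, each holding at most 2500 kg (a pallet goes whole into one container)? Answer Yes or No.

No

Total = 14900 kg; ⌈14900/2500⌉ = 6.
7 pallets each exceed half the capacity and cannot share a container, forcing at least 7 containers.
The bound of 7 does not rule out 7, but exhaustive search shows no assignment into 7 containers of capacity 2500 kg exists — the minimum is 8.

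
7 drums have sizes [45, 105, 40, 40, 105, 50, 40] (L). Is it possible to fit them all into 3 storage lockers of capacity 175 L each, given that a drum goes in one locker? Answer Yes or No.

A valid assignment using 3 storage lockers:
  locker 1: 105 + 50 = 155
  locker 2: 105 + 45 = 150
  locker 3: 40 + 40 + 40 = 120
Every load is within 175 L, so 3 storage lockers suffice.

Yes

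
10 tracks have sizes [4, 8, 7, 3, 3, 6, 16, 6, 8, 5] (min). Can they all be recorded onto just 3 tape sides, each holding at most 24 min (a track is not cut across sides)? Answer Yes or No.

Yes

A valid assignment using 3 tape sides:
  side 1: 16 + 8 = 24
  side 2: 8 + 7 + 6 + 3 = 24
  side 3: 6 + 5 + 4 + 3 = 18
Every load is within 24 min, so 3 tape sides suffice.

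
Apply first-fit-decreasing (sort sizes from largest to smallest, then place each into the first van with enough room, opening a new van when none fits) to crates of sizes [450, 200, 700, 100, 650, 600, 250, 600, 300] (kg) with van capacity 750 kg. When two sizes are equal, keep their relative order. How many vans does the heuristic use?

Sorted descending: 700, 650, 600, 600, 450, 300, 250, 200, 100.
  700 → van 1 (new)  [load 700/750]
  650 → van 2 (new)  [load 650/750]
  600 → van 3 (new)  [load 600/750]
  600 → van 4 (new)  [load 600/750]
  450 → van 5 (new)  [load 450/750]
  300 → van 5  [load 750/750]
  250 → van 6 (new)  [load 250/750]
  200 → van 6  [load 450/750]
  100 → van 2  [load 750/750]
6 vans opened.

6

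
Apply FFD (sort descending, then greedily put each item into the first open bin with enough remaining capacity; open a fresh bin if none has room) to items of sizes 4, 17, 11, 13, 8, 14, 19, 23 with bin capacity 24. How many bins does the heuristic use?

5

Sorted descending: 23, 19, 17, 14, 13, 11, 8, 4.
  23 → bin 1 (new)  [load 23/24]
  19 → bin 2 (new)  [load 19/24]
  17 → bin 3 (new)  [load 17/24]
  14 → bin 4 (new)  [load 14/24]
  13 → bin 5 (new)  [load 13/24]
  11 → bin 5  [load 24/24]
  8 → bin 4  [load 22/24]
  4 → bin 2  [load 23/24]
5 bins opened.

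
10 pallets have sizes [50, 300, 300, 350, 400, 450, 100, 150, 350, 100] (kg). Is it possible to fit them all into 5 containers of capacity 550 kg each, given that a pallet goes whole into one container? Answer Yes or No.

Total = 2550 kg; ⌈2550/550⌉ = 5.
6 pallets each exceed half the capacity and cannot share a container, forcing at least 6 containers.
At least 6 containers are required, but only 5 are allowed.

No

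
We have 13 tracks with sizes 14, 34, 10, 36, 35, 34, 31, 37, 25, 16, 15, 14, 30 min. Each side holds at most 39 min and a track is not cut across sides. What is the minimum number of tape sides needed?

Total = 37 + 36 + 35 + 34 + 34 + 31 + 30 + 25 + 16 + 15 + 14 + 14 + 10 = 331 min.
Lower bound: ⌈331/39⌉ = 9 tape sides.
A packing using 10 tape sides:
  side 1: 37 = 37
  side 2: 36 = 36
  side 3: 35 = 35
  side 4: 34 = 34
  side 5: 34 = 34
  side 6: 31 = 31
  side 7: 30 = 30
  side 8: 25 + 14 = 39
  side 9: 16 + 15 = 31
  side 10: 14 + 10 = 24
No arrangement into 9 tape sides stays within capacity, so 10 is optimal.

10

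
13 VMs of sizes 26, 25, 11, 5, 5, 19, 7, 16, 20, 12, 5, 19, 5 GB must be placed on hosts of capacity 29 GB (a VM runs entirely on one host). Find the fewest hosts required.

Total = 26 + 25 + 20 + 19 + 19 + 16 + 12 + 11 + 7 + 5 + 5 + 5 + 5 = 175 GB.
Lower bound: ⌈175/29⌉ = 7 hosts.
A packing using 7 hosts:
  host 1: 26 = 26
  host 2: 25 = 25
  host 3: 20 + 7 = 27
  host 4: 19 + 5 + 5 = 29
  host 5: 19 + 5 + 5 = 29
  host 6: 16 + 12 = 28
  host 7: 11 = 11
This matches the lower bound, so 7 is optimal.

7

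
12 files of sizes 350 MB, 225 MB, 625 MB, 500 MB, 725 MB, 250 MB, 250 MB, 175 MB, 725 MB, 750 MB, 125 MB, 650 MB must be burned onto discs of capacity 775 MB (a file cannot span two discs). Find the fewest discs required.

Total = 750 + 725 + 725 + 650 + 625 + 500 + 350 + 250 + 250 + 225 + 175 + 125 = 5350 MB.
Lower bound: ⌈5350/775⌉ = 7 discs.
A packing using 8 discs:
  disc 1: 750 = 750
  disc 2: 725 = 725
  disc 3: 725 = 725
  disc 4: 650 + 125 = 775
  disc 5: 625 = 625
  disc 6: 500 + 250 = 750
  disc 7: 350 + 250 + 175 = 775
  disc 8: 225 = 225
No arrangement into 7 discs stays within capacity, so 8 is optimal.

8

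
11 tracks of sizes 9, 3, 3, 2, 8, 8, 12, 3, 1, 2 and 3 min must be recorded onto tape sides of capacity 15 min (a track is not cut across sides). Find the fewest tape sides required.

4

Total = 12 + 9 + 8 + 8 + 3 + 3 + 3 + 3 + 2 + 2 + 1 = 54 min.
Lower bound: ⌈54/15⌉ = 4 tape sides.
A packing using 4 tape sides:
  side 1: 12 + 3 = 15
  side 2: 9 + 3 + 3 = 15
  side 3: 8 + 3 + 2 + 2 = 15
  side 4: 8 + 1 = 9
This matches the lower bound, so 4 is optimal.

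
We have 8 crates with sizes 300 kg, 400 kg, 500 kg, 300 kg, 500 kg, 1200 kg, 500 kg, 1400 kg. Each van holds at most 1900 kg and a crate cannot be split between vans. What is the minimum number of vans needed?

Total = 1400 + 1200 + 500 + 500 + 500 + 400 + 300 + 300 = 5100 kg.
Lower bound: ⌈5100/1900⌉ = 3 vans.
A packing using 3 vans:
  van 1: 1400 + 500 = 1900
  van 2: 1200 + 500 = 1700
  van 3: 500 + 400 + 300 + 300 = 1500
This matches the lower bound, so 3 is optimal.

3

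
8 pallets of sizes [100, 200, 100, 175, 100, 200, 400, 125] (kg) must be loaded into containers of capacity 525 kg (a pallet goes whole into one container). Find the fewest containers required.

Total = 400 + 200 + 200 + 175 + 125 + 100 + 100 + 100 = 1400 kg.
Lower bound: ⌈1400/525⌉ = 3 containers.
A packing using 3 containers:
  container 1: 400 + 125 = 525
  container 2: 200 + 200 + 100 = 500
  container 3: 175 + 100 + 100 = 375
This matches the lower bound, so 3 is optimal.

3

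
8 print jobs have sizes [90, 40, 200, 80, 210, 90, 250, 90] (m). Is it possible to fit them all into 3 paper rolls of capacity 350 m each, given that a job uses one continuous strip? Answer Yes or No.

Total = 1050 m; ⌈1050/350⌉ = 3.
The bound of 3 does not rule out 3, but exhaustive search shows no assignment into 3 paper rolls of capacity 350 m exists — the minimum is 4.

No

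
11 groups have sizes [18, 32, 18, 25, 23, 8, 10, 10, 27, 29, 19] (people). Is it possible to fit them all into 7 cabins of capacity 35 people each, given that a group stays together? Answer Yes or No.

No

Total = 219 people; ⌈219/35⌉ = 7.
8 groups each exceed half the capacity and cannot share a cabin, forcing at least 8 cabins.
At least 8 cabins are required, but only 7 are allowed.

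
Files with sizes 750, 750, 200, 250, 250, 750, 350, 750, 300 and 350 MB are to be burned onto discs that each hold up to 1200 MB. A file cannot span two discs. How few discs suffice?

5

Total = 750 + 750 + 750 + 750 + 350 + 350 + 300 + 250 + 250 + 200 = 4700 MB.
Lower bound: ⌈4700/1200⌉ = 4 discs.
A packing using 5 discs:
  disc 1: 750 + 350 = 1100
  disc 2: 750 + 350 = 1100
  disc 3: 750 + 300 = 1050
  disc 4: 750 + 250 + 200 = 1200
  disc 5: 250 = 250
No arrangement into 4 discs stays within capacity, so 5 is optimal.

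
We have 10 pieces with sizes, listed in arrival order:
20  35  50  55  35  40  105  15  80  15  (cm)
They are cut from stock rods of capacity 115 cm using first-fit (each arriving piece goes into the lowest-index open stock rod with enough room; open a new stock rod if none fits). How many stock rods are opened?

  20 → stock rod 1 (new)  [load 20/115]
  35 → stock rod 1  [load 55/115]
  50 → stock rod 1  [load 105/115]
  55 → stock rod 2 (new)  [load 55/115]
  35 → stock rod 2  [load 90/115]
  40 → stock rod 3 (new)  [load 40/115]
  105 → stock rod 4 (new)  [load 105/115]
  15 → stock rod 2  [load 105/115]
  80 → stock rod 5 (new)  [load 80/115]
  15 → stock rod 3  [load 55/115]
5 stock rods opened.

5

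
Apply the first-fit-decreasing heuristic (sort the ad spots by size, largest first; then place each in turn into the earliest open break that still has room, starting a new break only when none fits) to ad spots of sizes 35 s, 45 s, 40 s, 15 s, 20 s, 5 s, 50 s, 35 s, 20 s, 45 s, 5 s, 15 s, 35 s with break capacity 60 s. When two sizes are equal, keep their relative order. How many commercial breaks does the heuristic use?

7

Sorted descending: 50, 45, 45, 40, 35, 35, 35, 20, 20, 15, 15, 5, 5.
  50 → break 1 (new)  [load 50/60]
  45 → break 2 (new)  [load 45/60]
  45 → break 3 (new)  [load 45/60]
  40 → break 4 (new)  [load 40/60]
  35 → break 5 (new)  [load 35/60]
  35 → break 6 (new)  [load 35/60]
  35 → break 7 (new)  [load 35/60]
  20 → break 4  [load 60/60]
  20 → break 5  [load 55/60]
  15 → break 2  [load 60/60]
  15 → break 3  [load 60/60]
  5 → break 1  [load 55/60]
  5 → break 1  [load 60/60]
7 commercial breaks opened.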